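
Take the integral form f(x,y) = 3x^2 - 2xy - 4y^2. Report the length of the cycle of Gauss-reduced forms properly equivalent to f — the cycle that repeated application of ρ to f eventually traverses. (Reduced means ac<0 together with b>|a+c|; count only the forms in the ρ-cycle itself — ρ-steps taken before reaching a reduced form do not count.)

D = 52, ⌊√D⌋ = 7
descent: ρ → (-4,2,3)  [lands on river]
river: ρ → (3,4,-3)
river: ρ → (-3,2,4)
river: ρ → (4,6,-1)
river: ρ → (-1,6,4)
river: ρ → (4,2,-3)
river: ρ → (-3,4,3)
river: ρ → (3,2,-4)
river: ρ → (-4,6,1)
river: ρ → (1,6,-4)
ρ-cycle length = 10 (tail of 1 descent step not counted)

10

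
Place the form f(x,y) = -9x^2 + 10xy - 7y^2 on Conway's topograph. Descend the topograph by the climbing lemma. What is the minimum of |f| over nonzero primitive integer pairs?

translate: b→8 (≡-10 mod 18), so (9,-10,7)→(9,8,6)
flip: (9,8,6)→(6,-8,9)
translate: b→4 (≡-8 mod 12), so (6,-8,9)→(6,4,7)
reduced (well bottom): (6,4,7) with a≤c, −a<b≤a
well minimum |f| = |-6| = 6 (negative-definite)

6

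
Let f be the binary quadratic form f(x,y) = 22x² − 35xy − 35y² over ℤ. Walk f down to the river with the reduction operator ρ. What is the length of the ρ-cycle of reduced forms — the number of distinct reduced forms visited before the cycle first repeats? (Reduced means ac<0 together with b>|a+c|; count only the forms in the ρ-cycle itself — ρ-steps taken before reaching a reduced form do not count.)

D = 4305, ⌊√D⌋ = 65
descent: ρ → (-35,35,22)  [lands on river]
river: ρ → (22,53,-17)
river: ρ → (-17,49,28)
river: ρ → (28,63,-3)
river: ρ → (-3,63,28)
river: ρ → (28,49,-17)
river: ρ → (-17,53,22)
river: ρ → (22,35,-35)
ρ-cycle length = 8 (tail of 1 descent step not counted)

8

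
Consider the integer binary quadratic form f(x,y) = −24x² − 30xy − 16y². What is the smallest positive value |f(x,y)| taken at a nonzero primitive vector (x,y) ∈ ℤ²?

translate: b→-18 (≡30 mod 48), so (24,30,16)→(24,-18,10)
flip: (24,-18,10)→(10,18,24)
translate: b→-2 (≡18 mod 20), so (10,18,24)→(10,-2,16)
reduced (well bottom): (10,-2,16) with a≤c, −a<b≤a
well minimum |f| = |-10| = 10 (negative-definite)

10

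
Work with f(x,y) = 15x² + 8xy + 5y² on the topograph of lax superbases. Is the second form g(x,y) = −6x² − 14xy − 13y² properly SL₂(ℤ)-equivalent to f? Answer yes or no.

D₁ = -236, D₂ = -116
discriminants differ ⇒ not SL₂(ℤ)-equivalent

no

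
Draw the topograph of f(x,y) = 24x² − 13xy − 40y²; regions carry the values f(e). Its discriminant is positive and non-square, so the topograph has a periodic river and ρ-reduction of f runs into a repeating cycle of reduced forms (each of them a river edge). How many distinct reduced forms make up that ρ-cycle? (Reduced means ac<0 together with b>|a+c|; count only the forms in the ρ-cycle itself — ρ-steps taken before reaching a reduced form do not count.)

D = 4009, ⌊√D⌋ = 63
descent: ρ → (-40,13,24)
descent: ρ → (24,35,-29)  [lands on river]
river: ρ → (-29,23,30)
river: ρ → (30,37,-22)
river: ρ → (-22,51,16)
river: ρ → (16,45,-31)
river: ρ → (-31,17,30)
river: ρ → (30,43,-18)
river: ρ → (-18,29,44)
river: ρ → (44,59,-3)
river: ρ → (-3,61,24)
ρ-cycle length = 10 (tail of 2 descent steps not counted)

10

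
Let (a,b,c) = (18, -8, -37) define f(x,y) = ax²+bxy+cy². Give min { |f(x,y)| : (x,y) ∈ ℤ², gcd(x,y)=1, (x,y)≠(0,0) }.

descent: ρ → (-37,8,18)
descent: ρ → (18,28,-27)  [lands on river]
river: ρ → (-27,26,19)
river: ρ → (19,50,-3)
river: ρ → (-3,52,2)
river: ρ → (2,52,-3)
river: ρ → (-3,50,19)
river: ρ → (19,26,-27)
river: ρ → (-27,28,18)
river: ρ → (18,44,-11)
river: ρ → (-11,44,18)
closes: descent 2, river 10
min |a| on river = 2

2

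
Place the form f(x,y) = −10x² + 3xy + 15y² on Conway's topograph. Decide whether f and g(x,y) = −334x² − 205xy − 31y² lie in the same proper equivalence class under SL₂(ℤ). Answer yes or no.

D₁ = 609, D₂ = 609
river cycle of f (length 16): (-10, 23, 2), (2, 21, -21), (-21, 21, 2), (2, 23, -10), (-10, 17, 8), (8, 15, -12), (-12, 9, 11), (11, 13, -10), (-10, 7, 14), (14, 21, -3), … (6 more)
river cycle of g (length 16): (2, 21, -21), (-21, 21, 2), (2, 23, -10), (-10, 17, 8), (8, 15, -12), (-12, 9, 11), (11, 13, -10), (-10, 7, 14), (14, 21, -3), (-3, 21, 14), … (6 more)
cycles coincide ⇒ equivalent

yes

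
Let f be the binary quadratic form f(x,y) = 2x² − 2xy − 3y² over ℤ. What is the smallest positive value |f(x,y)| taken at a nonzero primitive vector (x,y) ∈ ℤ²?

descent: ρ → (-3,2,2)  [lands on river]
river: ρ → (2,2,-3)
river: ρ → (-3,4,1)
river: ρ → (1,4,-3)
closes: descent 1, river 4
min |a| on river = 1

1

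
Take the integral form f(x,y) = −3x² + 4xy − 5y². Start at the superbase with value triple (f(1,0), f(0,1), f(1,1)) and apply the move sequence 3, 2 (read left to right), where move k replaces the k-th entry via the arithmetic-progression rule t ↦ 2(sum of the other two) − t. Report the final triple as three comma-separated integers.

start (-3,-5,-4) = (f(1,0),f(0,1),f(1,1))
replace slot 3: 2·((-3)+(-5)) − (-4) = -12 → (-3,-5,-12)
replace slot 2: 2·((-3)+(-12)) − (-5) = -25 → (-3,-25,-12)

-3,-25,-12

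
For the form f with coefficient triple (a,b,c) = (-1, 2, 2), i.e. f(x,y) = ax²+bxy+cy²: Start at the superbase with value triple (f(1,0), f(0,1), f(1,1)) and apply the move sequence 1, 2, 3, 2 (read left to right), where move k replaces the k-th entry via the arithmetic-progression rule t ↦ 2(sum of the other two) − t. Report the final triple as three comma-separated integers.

start (-1,2,3) = (f(1,0),f(0,1),f(1,1))
replace slot 1: 2·(2+3) − (-1) = 11 → (11,2,3)
replace slot 2: 2·(11+3) − 2 = 26 → (11,26,3)
replace slot 3: 2·(11+26) − 3 = 71 → (11,26,71)
replace slot 2: 2·(11+71) − 26 = 138 → (11,138,71)

11,138,71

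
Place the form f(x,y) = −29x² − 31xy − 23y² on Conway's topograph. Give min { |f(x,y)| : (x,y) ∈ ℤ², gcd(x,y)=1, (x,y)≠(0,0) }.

translate: b→-27 (≡31 mod 58), so (29,31,23)→(29,-27,21)
flip: (29,-27,21)→(21,27,29)
translate: b→-15 (≡27 mod 42), so (21,27,29)→(21,-15,23)
reduced (well bottom): (21,-15,23) with a≤c, −a<b≤a
well minimum |f| = |-21| = 21 (negative-definite)

21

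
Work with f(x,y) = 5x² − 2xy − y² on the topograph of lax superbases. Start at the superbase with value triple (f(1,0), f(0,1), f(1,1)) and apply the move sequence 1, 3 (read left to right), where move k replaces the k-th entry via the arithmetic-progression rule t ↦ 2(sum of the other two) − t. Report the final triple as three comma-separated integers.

start (5,-1,2) = (f(1,0),f(0,1),f(1,1))
replace slot 1: 2·((-1)+2) − 5 = -3 → (-3,-1,2)
replace slot 3: 2·((-3)+(-1)) − 2 = -10 → (-3,-1,-10)

-3,-1,-10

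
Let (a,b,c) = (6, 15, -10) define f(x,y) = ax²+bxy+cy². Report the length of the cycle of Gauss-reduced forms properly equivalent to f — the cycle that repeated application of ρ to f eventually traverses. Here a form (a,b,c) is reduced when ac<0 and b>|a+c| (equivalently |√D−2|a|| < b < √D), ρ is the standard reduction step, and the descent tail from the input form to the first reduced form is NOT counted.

D = 465, ⌊√D⌋ = 21
river: ρ → (-10,5,11)
river: ρ → (11,17,-4)
river: ρ → (-4,15,15)
river: ρ → (15,15,-4)
river: ρ → (-4,17,11)
river: ρ → (11,5,-10)
river: ρ → (-10,15,6)
river: ρ → (6,21,-1)
river: ρ → (-1,21,6)
river: ρ → (6,15,-10)
ρ-cycle length = 10 (tail of 0 descent steps not counted)

10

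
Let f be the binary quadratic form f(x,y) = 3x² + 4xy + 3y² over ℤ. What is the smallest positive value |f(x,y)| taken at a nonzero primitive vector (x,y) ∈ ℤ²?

translate: b→-2 (≡4 mod 6), so (3,4,3)→(3,-2,2)
flip: (3,-2,2)→(2,2,3)
reduced (well bottom): (2,2,3) with a≤c, −a<b≤a
well minimum = a = 2

2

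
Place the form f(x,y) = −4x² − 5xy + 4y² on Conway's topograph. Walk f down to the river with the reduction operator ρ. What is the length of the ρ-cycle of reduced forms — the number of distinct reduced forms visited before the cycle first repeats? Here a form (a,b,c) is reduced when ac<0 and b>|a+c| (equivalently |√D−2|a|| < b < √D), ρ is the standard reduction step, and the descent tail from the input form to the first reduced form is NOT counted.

D = 89, ⌊√D⌋ = 9
descent: ρ → (4,5,-4)  [lands on river]
river: ρ → (-4,3,5)
river: ρ → (5,7,-2)
river: ρ → (-2,9,1)
river: ρ → (1,9,-2)
river: ρ → (-2,7,5)
river: ρ → (5,3,-4)
river: ρ → (-4,5,4)
river: ρ → (4,3,-5)
river: ρ → (-5,7,2)
river: ρ → (2,9,-1)
river: ρ → (-1,9,2)
river: ρ → (2,7,-5)
river: ρ → (-5,3,4)
ρ-cycle length = 14 (tail of 1 descent step not counted)

14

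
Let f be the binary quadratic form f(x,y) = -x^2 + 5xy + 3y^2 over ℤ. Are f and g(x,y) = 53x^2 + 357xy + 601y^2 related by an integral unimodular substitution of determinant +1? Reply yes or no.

D₁ = 37, D₂ = 37
river cycle of f (length 6): (3, 1, -3), (-3, 5, 1), (1, 5, -3), (-3, 1, 3), (3, 5, -1), (-1, 5, 3)
river cycle of g (length 6): (-1, 5, 3), (3, 1, -3), (-3, 5, 1), (1, 5, -3), (-3, 1, 3), (3, 5, -1)
cycles coincide ⇒ equivalent

yes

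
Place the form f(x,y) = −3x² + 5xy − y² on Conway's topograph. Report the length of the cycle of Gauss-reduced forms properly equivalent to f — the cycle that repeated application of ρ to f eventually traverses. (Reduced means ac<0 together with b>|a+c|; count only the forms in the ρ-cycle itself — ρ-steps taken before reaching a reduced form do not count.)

D = 13, ⌊√D⌋ = 3
descent: ρ → (-1,3,1)  [lands on river]
river: ρ → (1,3,-1)
ρ-cycle length = 2 (tail of 1 descent step not counted)

2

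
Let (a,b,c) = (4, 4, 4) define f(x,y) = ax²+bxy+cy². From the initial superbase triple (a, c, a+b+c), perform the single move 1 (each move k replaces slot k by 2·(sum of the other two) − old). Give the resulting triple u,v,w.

start (4,4,12) = (f(1,0),f(0,1),f(1,1))
replace slot 1: 2·(4+12) − 4 = 28 → (28,4,12)

28,4,12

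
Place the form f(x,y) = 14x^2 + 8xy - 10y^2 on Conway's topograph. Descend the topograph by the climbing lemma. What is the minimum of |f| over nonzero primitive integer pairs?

river: ρ → (-10,12,12)
river: ρ → (12,12,-10)
river: ρ → (-10,8,14)
river: ρ → (14,20,-4)
river: ρ → (-4,20,14)
river: ρ → (14,8,-10)
closes: descent 0, river 6
min |a| on river = 4

4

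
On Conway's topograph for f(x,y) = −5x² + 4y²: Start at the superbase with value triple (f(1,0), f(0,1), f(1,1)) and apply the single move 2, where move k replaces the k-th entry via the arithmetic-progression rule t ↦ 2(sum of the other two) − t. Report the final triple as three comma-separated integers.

start (-5,4,-1) = (f(1,0),f(0,1),f(1,1))
replace slot 2: 2·((-5)+(-1)) − 4 = -16 → (-5,-16,-1)

-5,-16,-1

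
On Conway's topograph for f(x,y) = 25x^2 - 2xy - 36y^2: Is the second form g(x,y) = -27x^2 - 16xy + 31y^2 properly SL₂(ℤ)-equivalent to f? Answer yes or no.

D₁ = 3604, D₂ = 3604
river cycle of f (length 6): (25, 48, -13), (-13, 56, 9), (9, 52, -25), (-25, 48, 13), (13, 56, -9), (-9, 52, 25)
river cycle of g (length 10): (31, 16, -27), (-27, 38, 20), (20, 42, -23), (-23, 50, 12), (12, 46, -31), (-31, 16, 27), (27, 38, -20), (-20, 42, 23), (23, 50, -12), (-12, 46, 31)
cycles differ ⇒ inequivalent

no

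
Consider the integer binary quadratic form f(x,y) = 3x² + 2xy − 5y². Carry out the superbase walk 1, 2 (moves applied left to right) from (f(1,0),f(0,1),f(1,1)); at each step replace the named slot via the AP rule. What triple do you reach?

start (3,-5,0) = (f(1,0),f(0,1),f(1,1))
replace slot 1: 2·((-5)+0) − 3 = -13 → (-13,-5,0)
replace slot 2: 2·((-13)+0) − (-5) = -21 → (-13,-21,0)

-13,-21,0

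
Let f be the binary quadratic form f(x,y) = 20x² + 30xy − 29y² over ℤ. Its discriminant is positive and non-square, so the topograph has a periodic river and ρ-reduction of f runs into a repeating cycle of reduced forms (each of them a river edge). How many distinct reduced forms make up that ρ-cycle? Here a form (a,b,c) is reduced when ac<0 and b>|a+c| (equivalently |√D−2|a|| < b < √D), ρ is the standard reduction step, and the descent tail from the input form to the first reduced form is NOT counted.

D = 3220, ⌊√D⌋ = 56
river: ρ → (-29,28,21)
river: ρ → (21,56,-1)
river: ρ → (-1,56,21)
river: ρ → (21,28,-29)
river: ρ → (-29,30,20)
river: ρ → (20,50,-9)
river: ρ → (-9,40,45)
river: ρ → (45,50,-4)
river: ρ → (-4,54,19)
river: ρ → (19,22,-36)
river: ρ → (-36,50,5)
river: ρ → (5,50,-36)
river: ρ → (-36,22,19)
river: ρ → (19,54,-4)
river: ρ → (-4,50,45)
river: ρ → (45,40,-9)
river: ρ → (-9,50,20)
river: ρ → (20,30,-29)
ρ-cycle length = 18 (tail of 0 descent steps not counted)

18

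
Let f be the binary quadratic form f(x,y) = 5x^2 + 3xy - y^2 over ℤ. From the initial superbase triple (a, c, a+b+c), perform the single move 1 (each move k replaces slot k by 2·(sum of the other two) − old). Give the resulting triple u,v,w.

start (5,-1,7) = (f(1,0),f(0,1),f(1,1))
replace slot 1: 2·((-1)+7) − 5 = 7 → (7,-1,7)

7,-1,7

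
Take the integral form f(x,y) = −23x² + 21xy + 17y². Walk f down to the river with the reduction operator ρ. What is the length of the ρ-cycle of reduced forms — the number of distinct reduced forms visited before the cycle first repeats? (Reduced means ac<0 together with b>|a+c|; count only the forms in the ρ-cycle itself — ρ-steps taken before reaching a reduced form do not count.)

D = 2005, ⌊√D⌋ = 44
river: ρ → (17,13,-27)
river: ρ → (-27,41,3)
river: ρ → (3,43,-13)
river: ρ → (-13,35,15)
river: ρ → (15,25,-23)
river: ρ → (-23,21,17)
ρ-cycle length = 6 (tail of 0 descent steps not counted)

6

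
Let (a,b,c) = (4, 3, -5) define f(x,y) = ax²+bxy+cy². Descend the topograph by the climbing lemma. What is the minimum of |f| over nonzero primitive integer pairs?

river: ρ → (-5,7,2)
river: ρ → (2,9,-1)
river: ρ → (-1,9,2)
river: ρ → (2,7,-5)
river: ρ → (-5,3,4)
river: ρ → (4,5,-4)
river: ρ → (-4,3,5)
river: ρ → (5,7,-2)
river: ρ → (-2,9,1)
river: ρ → (1,9,-2)
river: ρ → (-2,7,5)
river: ρ → (5,3,-4)
river: ρ → (-4,5,4)
river: ρ → (4,3,-5)
closes: descent 0, river 14
min |a| on river = 1

1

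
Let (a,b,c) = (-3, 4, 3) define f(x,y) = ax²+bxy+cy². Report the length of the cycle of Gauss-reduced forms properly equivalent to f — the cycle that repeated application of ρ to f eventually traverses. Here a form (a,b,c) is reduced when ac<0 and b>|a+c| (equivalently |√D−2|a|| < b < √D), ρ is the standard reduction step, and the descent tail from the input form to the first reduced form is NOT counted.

D = 52, ⌊√D⌋ = 7
river: ρ → (3,2,-4)
river: ρ → (-4,6,1)
river: ρ → (1,6,-4)
river: ρ → (-4,2,3)
river: ρ → (3,4,-3)
river: ρ → (-3,2,4)
river: ρ → (4,6,-1)
river: ρ → (-1,6,4)
river: ρ → (4,2,-3)
river: ρ → (-3,4,3)
ρ-cycle length = 10 (tail of 0 descent steps not counted)

10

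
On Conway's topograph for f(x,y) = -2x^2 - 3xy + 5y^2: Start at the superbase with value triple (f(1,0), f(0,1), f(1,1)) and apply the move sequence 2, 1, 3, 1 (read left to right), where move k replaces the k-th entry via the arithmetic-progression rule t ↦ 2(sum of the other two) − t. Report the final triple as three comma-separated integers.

start (-2,5,0) = (f(1,0),f(0,1),f(1,1))
replace slot 2: 2·((-2)+0) − 5 = -9 → (-2,-9,0)
replace slot 1: 2·((-9)+0) − (-2) = -16 → (-16,-9,0)
replace slot 3: 2·((-16)+(-9)) − 0 = -50 → (-16,-9,-50)
replace slot 1: 2·((-9)+(-50)) − (-16) = -102 → (-102,-9,-50)

-102,-9,-50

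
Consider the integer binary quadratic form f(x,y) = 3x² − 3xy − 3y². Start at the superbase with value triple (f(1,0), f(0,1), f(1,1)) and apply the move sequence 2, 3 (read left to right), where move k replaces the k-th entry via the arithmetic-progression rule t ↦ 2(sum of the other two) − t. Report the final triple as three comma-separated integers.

start (3,-3,-3) = (f(1,0),f(0,1),f(1,1))
replace slot 2: 2·(3+(-3)) − (-3) = 3 → (3,3,-3)
replace slot 3: 2·(3+3) − (-3) = 15 → (3,3,15)

3,3,15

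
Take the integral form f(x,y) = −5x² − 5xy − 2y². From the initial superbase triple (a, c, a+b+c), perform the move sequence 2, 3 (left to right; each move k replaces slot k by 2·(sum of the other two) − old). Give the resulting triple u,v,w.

start (-5,-2,-12) = (f(1,0),f(0,1),f(1,1))
replace slot 2: 2·((-5)+(-12)) − (-2) = -32 → (-5,-32,-12)
replace slot 3: 2·((-5)+(-32)) − (-12) = -62 → (-5,-32,-62)

-5,-32,-62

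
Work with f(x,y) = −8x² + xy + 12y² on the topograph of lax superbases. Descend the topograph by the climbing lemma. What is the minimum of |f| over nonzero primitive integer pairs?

descent: ρ → (12,-1,-8)
descent: ρ → (-8,17,3)  [lands on river]
river: ρ → (3,19,-2)
river: ρ → (-2,17,12)
river: ρ → (12,7,-7)
river: ρ → (-7,7,12)
river: ρ → (12,17,-2)
river: ρ → (-2,19,3)
river: ρ → (3,17,-8)
river: ρ → (-8,15,5)
river: ρ → (5,15,-8)
closes: descent 2, river 10
min |a| on river = 2

2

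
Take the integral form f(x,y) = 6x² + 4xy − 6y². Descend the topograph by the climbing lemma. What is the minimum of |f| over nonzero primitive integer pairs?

river: ρ → (-6,8,4)
river: ρ → (4,8,-6)
river: ρ → (-6,4,6)
river: ρ → (6,8,-4)
river: ρ → (-4,8,6)
river: ρ → (6,4,-6)
closes: descent 0, river 6
min |a| on river = 4

4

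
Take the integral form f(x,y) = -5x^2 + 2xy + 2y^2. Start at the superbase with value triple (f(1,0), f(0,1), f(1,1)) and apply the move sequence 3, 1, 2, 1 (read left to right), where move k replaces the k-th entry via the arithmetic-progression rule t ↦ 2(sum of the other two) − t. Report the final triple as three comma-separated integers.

start (-5,2,-1) = (f(1,0),f(0,1),f(1,1))
replace slot 3: 2·((-5)+2) − (-1) = -5 → (-5,2,-5)
replace slot 1: 2·(2+(-5)) − (-5) = -1 → (-1,2,-5)
replace slot 2: 2·((-1)+(-5)) − 2 = -14 → (-1,-14,-5)
replace slot 1: 2·((-14)+(-5)) − (-1) = -37 → (-37,-14,-5)

-37,-14,-5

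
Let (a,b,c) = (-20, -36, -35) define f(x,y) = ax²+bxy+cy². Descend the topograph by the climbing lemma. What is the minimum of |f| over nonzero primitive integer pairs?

translate: b→-4 (≡36 mod 40), so (20,36,35)→(20,-4,19)
flip: (20,-4,19)→(19,4,20)
reduced (well bottom): (19,4,20) with a≤c, −a<b≤a
well minimum |f| = |-19| = 19 (negative-definite)

19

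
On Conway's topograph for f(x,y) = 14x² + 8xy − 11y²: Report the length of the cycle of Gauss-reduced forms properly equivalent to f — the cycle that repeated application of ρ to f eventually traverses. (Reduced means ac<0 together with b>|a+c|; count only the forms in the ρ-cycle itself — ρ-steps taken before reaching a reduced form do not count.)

D = 680, ⌊√D⌋ = 26
river: ρ → (-11,14,11)
river: ρ → (11,8,-14)
river: ρ → (-14,20,5)
river: ρ → (5,20,-14)
river: ρ → (-14,8,11)
river: ρ → (11,14,-11)
river: ρ → (-11,8,14)
river: ρ → (14,20,-5)
river: ρ → (-5,20,14)
river: ρ → (14,8,-11)
ρ-cycle length = 10 (tail of 0 descent steps not counted)

10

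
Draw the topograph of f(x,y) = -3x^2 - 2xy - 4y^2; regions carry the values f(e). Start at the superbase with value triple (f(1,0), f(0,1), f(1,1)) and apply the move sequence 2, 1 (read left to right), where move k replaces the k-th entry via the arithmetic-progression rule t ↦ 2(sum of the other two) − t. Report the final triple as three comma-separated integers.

start (-3,-4,-9) = (f(1,0),f(0,1),f(1,1))
replace slot 2: 2·((-3)+(-9)) − (-4) = -20 → (-3,-20,-9)
replace slot 1: 2·((-20)+(-9)) − (-3) = -55 → (-55,-20,-9)

-55,-20,-9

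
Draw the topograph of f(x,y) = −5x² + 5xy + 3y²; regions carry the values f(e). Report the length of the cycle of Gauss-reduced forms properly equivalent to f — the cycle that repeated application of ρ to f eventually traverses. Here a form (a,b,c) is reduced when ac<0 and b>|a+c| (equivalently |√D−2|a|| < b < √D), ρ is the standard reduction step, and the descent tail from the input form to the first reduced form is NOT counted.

D = 85, ⌊√D⌋ = 9
river: ρ → (3,7,-3)
river: ρ → (-3,5,5)
river: ρ → (5,5,-3)
river: ρ → (-3,7,3)
river: ρ → (3,5,-5)
river: ρ → (-5,5,3)
ρ-cycle length = 6 (tail of 0 descent steps not counted)

6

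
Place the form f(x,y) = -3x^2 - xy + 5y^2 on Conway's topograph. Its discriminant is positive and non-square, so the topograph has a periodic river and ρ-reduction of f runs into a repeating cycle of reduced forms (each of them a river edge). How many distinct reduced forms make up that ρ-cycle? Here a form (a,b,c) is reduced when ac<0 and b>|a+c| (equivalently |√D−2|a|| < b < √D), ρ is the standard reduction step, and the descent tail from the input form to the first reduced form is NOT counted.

D = 61, ⌊√D⌋ = 7
descent: ρ → (5,1,-3)
descent: ρ → (-3,5,3)  [lands on river]
river: ρ → (3,7,-1)
river: ρ → (-1,7,3)
river: ρ → (3,5,-3)
river: ρ → (-3,7,1)
river: ρ → (1,7,-3)
ρ-cycle length = 6 (tail of 2 descent steps not counted)

6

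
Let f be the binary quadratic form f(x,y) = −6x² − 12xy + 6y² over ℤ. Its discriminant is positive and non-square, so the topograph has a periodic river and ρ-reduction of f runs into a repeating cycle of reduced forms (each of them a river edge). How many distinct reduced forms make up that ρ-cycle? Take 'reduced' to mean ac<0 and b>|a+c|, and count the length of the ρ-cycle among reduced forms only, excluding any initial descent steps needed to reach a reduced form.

D = 288, ⌊√D⌋ = 16
descent: ρ → (6,12,-6)  [lands on river]
river: ρ → (-6,12,6)
ρ-cycle length = 2 (tail of 1 descent step not counted)

2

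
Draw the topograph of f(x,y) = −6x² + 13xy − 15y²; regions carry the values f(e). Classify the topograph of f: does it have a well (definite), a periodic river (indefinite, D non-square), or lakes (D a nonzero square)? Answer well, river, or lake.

D = b²−4ac = 13² − 4·(-6)·(-15) = -191
D < 0 ⇒ definite ⇒ every region one sign ⇒ single well

well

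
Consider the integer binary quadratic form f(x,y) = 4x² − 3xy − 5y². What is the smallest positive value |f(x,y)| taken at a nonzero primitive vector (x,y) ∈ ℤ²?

descent: ρ → (-5,3,4)  [lands on river]
river: ρ → (4,5,-4)
river: ρ → (-4,3,5)
river: ρ → (5,7,-2)
river: ρ → (-2,9,1)
river: ρ → (1,9,-2)
river: ρ → (-2,7,5)
river: ρ → (5,3,-4)
river: ρ → (-4,5,4)
river: ρ → (4,3,-5)
river: ρ → (-5,7,2)
river: ρ → (2,9,-1)
river: ρ → (-1,9,2)
river: ρ → (2,7,-5)
closes: descent 1, river 14
min |a| on river = 1

1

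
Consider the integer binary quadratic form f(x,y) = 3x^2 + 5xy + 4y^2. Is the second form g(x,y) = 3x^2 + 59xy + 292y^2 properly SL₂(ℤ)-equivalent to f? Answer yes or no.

D₁ = -23, D₂ = -23
f: translate: b→-1 (≡5 mod 6), so (3,5,4)→(3,-1,2)
f: flip: (3,-1,2)→(2,1,3)
f: reduced (well bottom): (2,1,3) with a≤c, −a<b≤a
g: translate: b→-1 (≡59 mod 6), so (3,59,292)→(3,-1,2)
g: flip: (3,-1,2)→(2,1,3)
g: reduced (well bottom): (2,1,3) with a≤c, −a<b≤a
reduced forms (2, 1, 3) vs (2, 1, 3) ⇒ equivalent

yes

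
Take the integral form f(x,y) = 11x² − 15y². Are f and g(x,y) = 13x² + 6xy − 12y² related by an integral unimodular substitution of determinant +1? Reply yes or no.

D₁ = 660, D₂ = 660
river cycle of f (length 6): (11, 22, -4), (-4, 18, 21), (21, 24, -1), (-1, 24, 21), (21, 18, -4), (-4, 22, 11)
river cycle of g (length 8): (-12, 18, 7), (7, 24, -3), (-3, 24, 7), (7, 18, -12), (-12, 6, 13), (13, 20, -5), (-5, 20, 13), (13, 6, -12)
cycles differ ⇒ inequivalent

no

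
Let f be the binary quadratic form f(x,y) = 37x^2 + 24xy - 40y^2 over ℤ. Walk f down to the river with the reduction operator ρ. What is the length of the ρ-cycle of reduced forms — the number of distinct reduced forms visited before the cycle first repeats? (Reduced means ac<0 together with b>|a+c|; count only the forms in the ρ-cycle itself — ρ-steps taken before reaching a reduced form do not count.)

D = 6496, ⌊√D⌋ = 80
river: ρ → (-40,56,21)
river: ρ → (21,70,-19)
river: ρ → (-19,44,60)
river: ρ → (60,76,-3)
river: ρ → (-3,80,8)
river: ρ → (8,80,-3)
river: ρ → (-3,76,60)
river: ρ → (60,44,-19)
river: ρ → (-19,70,21)
river: ρ → (21,56,-40)
river: ρ → (-40,24,37)
river: ρ → (37,50,-27)
river: ρ → (-27,58,29)
river: ρ → (29,58,-27)
river: ρ → (-27,50,37)
river: ρ → (37,24,-40)
ρ-cycle length = 16 (tail of 0 descent steps not counted)

16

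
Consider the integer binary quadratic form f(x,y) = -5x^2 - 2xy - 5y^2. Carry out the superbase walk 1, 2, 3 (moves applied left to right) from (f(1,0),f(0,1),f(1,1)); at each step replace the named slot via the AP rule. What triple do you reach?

start (-5,-5,-12) = (f(1,0),f(0,1),f(1,1))
replace slot 1: 2·((-5)+(-12)) − (-5) = -29 → (-29,-5,-12)
replace slot 2: 2·((-29)+(-12)) − (-5) = -77 → (-29,-77,-12)
replace slot 3: 2·((-29)+(-77)) − (-12) = -200 → (-29,-77,-200)

-29,-77,-200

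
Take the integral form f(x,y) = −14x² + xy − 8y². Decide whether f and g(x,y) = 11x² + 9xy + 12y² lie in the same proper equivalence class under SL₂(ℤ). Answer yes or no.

D₁ = -447, D₂ = -447
f is negative-definite; reduce −f:
−f: flip: (14,-1,8)→(8,1,14)
−f: reduced (well bottom): (8,1,14) with a≤c, −a<b≤a
flip sign back: reduced form of f is (-8,-1,-14)
g: reduced (well bottom): (11,9,12) with a≤c, −a<b≤a
reduced forms (-8, -1, -14) vs (11, 9, 12) ⇒ inequivalent

no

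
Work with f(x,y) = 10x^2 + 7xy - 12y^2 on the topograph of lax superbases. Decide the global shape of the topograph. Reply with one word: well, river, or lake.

D = b²−4ac = 7² − 4·10·(-12) = 529
D = 23² is a perfect square ⇒ form factors over ℤ ⇒ lakes

lake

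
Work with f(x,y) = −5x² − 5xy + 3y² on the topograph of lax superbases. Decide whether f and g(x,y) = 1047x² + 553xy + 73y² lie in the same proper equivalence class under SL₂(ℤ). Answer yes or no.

D₁ = 85, D₂ = 85
river cycle of f (length 6): (3, 5, -5), (-5, 5, 3), (3, 7, -3), (-3, 5, 5), (5, 5, -3), (-3, 7, 3)
river cycle of g (length 6): (3, 5, -5), (-5, 5, 3), (3, 7, -3), (-3, 5, 5), (5, 5, -3), (-3, 7, 3)
cycles coincide ⇒ equivalent

yes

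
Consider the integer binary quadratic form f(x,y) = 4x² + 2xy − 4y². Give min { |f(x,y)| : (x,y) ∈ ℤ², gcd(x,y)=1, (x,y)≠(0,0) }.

river: ρ → (-4,6,2)
river: ρ → (2,6,-4)
river: ρ → (-4,2,4)
river: ρ → (4,6,-2)
river: ρ → (-2,6,4)
river: ρ → (4,2,-4)
closes: descent 0, river 6
min |a| on river = 2

2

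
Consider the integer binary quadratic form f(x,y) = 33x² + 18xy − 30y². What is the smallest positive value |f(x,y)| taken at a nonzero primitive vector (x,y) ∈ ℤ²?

river: ρ → (-30,42,21)
river: ρ → (21,42,-30)
river: ρ → (-30,18,33)
river: ρ → (33,48,-15)
river: ρ → (-15,42,42)
river: ρ → (42,42,-15)
river: ρ → (-15,48,33)
river: ρ → (33,18,-30)
closes: descent 0, river 8
min |a| on river = 15

15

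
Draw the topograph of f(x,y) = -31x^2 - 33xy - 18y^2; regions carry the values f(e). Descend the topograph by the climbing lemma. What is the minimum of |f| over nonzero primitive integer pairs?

translate: b→-29 (≡33 mod 62), so (31,33,18)→(31,-29,16)
flip: (31,-29,16)→(16,29,31)
translate: b→-3 (≡29 mod 32), so (16,29,31)→(16,-3,18)
reduced (well bottom): (16,-3,18) with a≤c, −a<b≤a
well minimum |f| = |-16| = 16 (negative-definite)

16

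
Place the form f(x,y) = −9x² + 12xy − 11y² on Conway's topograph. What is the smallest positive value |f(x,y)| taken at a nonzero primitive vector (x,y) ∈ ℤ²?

translate: b→6 (≡-12 mod 18), so (9,-12,11)→(9,6,8)
flip: (9,6,8)→(8,-6,9)
reduced (well bottom): (8,-6,9) with a≤c, −a<b≤a
well minimum |f| = |-8| = 8 (negative-definite)

8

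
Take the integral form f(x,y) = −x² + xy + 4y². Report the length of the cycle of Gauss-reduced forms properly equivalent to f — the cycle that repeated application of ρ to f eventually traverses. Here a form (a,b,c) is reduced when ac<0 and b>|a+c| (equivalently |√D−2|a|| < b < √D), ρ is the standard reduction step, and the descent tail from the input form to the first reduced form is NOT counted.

D = 17, ⌊√D⌋ = 4
descent: ρ → (4,-1,-1)
descent: ρ → (-1,3,2)  [lands on river]
river: ρ → (2,1,-2)
river: ρ → (-2,3,1)
river: ρ → (1,3,-2)
river: ρ → (-2,1,2)
river: ρ → (2,3,-1)
ρ-cycle length = 6 (tail of 2 descent steps not counted)

6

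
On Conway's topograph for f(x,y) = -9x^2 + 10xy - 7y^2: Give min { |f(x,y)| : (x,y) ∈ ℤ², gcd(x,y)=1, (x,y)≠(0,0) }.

translate: b→8 (≡-10 mod 18), so (9,-10,7)→(9,8,6)
flip: (9,8,6)→(6,-8,9)
translate: b→4 (≡-8 mod 12), so (6,-8,9)→(6,4,7)
reduced (well bottom): (6,4,7) with a≤c, −a<b≤a
well minimum |f| = |-6| = 6 (negative-definite)

6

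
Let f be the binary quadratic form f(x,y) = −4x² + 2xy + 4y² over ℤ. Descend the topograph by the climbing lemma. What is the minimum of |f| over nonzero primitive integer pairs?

river: ρ → (4,6,-2)
river: ρ → (-2,6,4)
river: ρ → (4,2,-4)
river: ρ → (-4,6,2)
river: ρ → (2,6,-4)
river: ρ → (-4,2,4)
closes: descent 0, river 6
min |a| on river = 2

2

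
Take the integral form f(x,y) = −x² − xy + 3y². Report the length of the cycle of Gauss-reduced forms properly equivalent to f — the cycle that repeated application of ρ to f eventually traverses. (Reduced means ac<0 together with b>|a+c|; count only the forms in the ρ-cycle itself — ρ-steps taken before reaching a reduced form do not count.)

D = 13, ⌊√D⌋ = 3
descent: ρ → (3,1,-1)
descent: ρ → (-1,3,1)  [lands on river]
river: ρ → (1,3,-1)
ρ-cycle length = 2 (tail of 2 descent steps not counted)

2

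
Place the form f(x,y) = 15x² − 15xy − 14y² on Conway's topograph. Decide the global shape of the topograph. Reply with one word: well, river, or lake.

D = b²−4ac = (-15)² − 4·15·(-14) = 1065
D > 0 non-square ⇒ indefinite ⇒ periodic river

river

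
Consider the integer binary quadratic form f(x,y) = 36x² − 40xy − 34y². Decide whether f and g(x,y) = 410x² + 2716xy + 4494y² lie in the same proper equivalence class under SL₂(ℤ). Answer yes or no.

D₁ = 6496, D₂ = 6496
river cycle of f (length 18): (-34, 40, 36), (36, 32, -38), (-38, 44, 30), (30, 76, -6), (-6, 80, 4), (4, 80, -6), (-6, 76, 30), (30, 44, -38), (-38, 32, 36), (36, 40, -34), … (8 more)
river cycle of g (length 18): (36, 32, -38), (-38, 44, 30), (30, 76, -6), (-6, 80, 4), (4, 80, -6), (-6, 76, 30), (30, 44, -38), (-38, 32, 36), (36, 40, -34), (-34, 28, 42), … (8 more)
cycles coincide ⇒ equivalent

yes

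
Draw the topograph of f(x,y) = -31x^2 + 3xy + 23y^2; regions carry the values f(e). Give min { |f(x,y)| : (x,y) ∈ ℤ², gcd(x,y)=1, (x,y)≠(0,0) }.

descent: ρ → (23,43,-11)  [lands on river]
river: ρ → (-11,45,19)
river: ρ → (19,31,-25)
river: ρ → (-25,19,25)
river: ρ → (25,31,-19)
river: ρ → (-19,45,11)
river: ρ → (11,43,-23)
river: ρ → (-23,49,5)
river: ρ → (5,51,-13)
river: ρ → (-13,53,1)
river: ρ → (1,53,-13)
river: ρ → (-13,51,5)
river: ρ → (5,49,-23)
river: ρ → (-23,43,11)
river: ρ → (11,45,-19)
river: ρ → (-19,31,25)
river: ρ → (25,19,-25)
river: ρ → (-25,31,19)
river: ρ → (19,45,-11)
river: ρ → (-11,43,23)
river: ρ → (23,49,-5)
river: ρ → (-5,51,13)
river: ρ → (13,53,-1)
river: ρ → (-1,53,13)
river: ρ → (13,51,-5)
river: ρ → (-5,49,23)
closes: descent 1, river 26
min |a| on river = 1

1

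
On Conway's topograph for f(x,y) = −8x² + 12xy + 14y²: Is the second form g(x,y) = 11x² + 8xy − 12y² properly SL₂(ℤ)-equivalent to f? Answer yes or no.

D₁ = 592, D₂ = 592
river cycle of f (length 6): (14, 16, -6), (-6, 20, 8), (8, 12, -14), (-14, 16, 6), (6, 20, -8), (-8, 12, 14)
river cycle of g (length 6): (-12, 16, 7), (7, 12, -16), (-16, 20, 3), (3, 22, -9), (-9, 14, 11), (11, 8, -12)
cycles differ ⇒ inequivalent

no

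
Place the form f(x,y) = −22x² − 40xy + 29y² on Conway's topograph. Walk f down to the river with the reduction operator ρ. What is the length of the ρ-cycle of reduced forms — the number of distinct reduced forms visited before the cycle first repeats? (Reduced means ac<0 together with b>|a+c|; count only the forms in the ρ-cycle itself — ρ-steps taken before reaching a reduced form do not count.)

D = 4152, ⌊√D⌋ = 64
descent: ρ → (29,40,-22)  [lands on river]
river: ρ → (-22,48,21)
river: ρ → (21,36,-34)
river: ρ → (-34,32,23)
river: ρ → (23,60,-6)
river: ρ → (-6,60,23)
river: ρ → (23,32,-34)
river: ρ → (-34,36,21)
river: ρ → (21,48,-22)
river: ρ → (-22,40,29)
river: ρ → (29,18,-33)
river: ρ → (-33,48,14)
river: ρ → (14,64,-1)
river: ρ → (-1,64,14)
river: ρ → (14,48,-33)
river: ρ → (-33,18,29)
ρ-cycle length = 16 (tail of 1 descent step not counted)

16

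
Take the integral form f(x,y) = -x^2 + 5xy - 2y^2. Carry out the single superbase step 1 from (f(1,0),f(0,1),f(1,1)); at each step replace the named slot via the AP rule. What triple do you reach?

start (-1,-2,2) = (f(1,0),f(0,1),f(1,1))
replace slot 1: 2·((-2)+2) − (-1) = 1 → (1,-2,2)

1,-2,2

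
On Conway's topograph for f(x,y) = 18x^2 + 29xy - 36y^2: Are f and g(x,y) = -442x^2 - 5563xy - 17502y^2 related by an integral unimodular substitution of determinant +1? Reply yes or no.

D₁ = 3433, D₂ = 3433
river cycle of f (length 138): (-36, 43, 11), (11, 45, -32), (-32, 19, 24), (24, 29, -27), (-27, 25, 26), (26, 27, -26), (-26, 25, 27), (27, 29, -24), (-24, 19, 32), (32, 45, -11), … (128 more)
river cycle of g (length 138): (-36, 43, 11), (11, 45, -32), (-32, 19, 24), (24, 29, -27), (-27, 25, 26), (26, 27, -26), (-26, 25, 27), (27, 29, -24), (-24, 19, 32), (32, 45, -11), … (128 more)
cycles coincide ⇒ equivalent

yes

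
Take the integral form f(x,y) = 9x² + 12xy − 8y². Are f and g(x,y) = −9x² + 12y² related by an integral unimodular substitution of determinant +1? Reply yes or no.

D₁ = 432, D₂ = 432
river cycle of f (length 8): (-8, 20, 1), (1, 20, -8), (-8, 12, 9), (9, 6, -11), (-11, 16, 4), (4, 16, -11), (-11, 6, 9), (9, 12, -8)
river cycle of g (length 2): (-9, 18, 3), (3, 18, -9)
cycles differ ⇒ inequivalent

no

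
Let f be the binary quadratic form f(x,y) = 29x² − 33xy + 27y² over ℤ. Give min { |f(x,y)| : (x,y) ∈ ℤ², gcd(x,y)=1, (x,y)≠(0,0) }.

translate: b→25 (≡-33 mod 58), so (29,-33,27)→(29,25,23)
flip: (29,25,23)→(23,-25,29)
translate: b→21 (≡-25 mod 46), so (23,-25,29)→(23,21,27)
reduced (well bottom): (23,21,27) with a≤c, −a<b≤a
well minimum = a = 23

23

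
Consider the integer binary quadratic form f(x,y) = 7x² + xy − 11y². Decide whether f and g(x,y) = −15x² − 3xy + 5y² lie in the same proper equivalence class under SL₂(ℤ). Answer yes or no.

D₁ = 309, D₂ = 309
river cycle of f (length 6): (7, 15, -3), (-3, 15, 7), (7, 13, -5), (-5, 17, 1), (1, 17, -5), (-5, 13, 7)
river cycle of g (length 6): (5, 13, -7), (-7, 15, 3), (3, 15, -7), (-7, 13, 5), (5, 17, -1), (-1, 17, 5)
cycles differ ⇒ inequivalent

no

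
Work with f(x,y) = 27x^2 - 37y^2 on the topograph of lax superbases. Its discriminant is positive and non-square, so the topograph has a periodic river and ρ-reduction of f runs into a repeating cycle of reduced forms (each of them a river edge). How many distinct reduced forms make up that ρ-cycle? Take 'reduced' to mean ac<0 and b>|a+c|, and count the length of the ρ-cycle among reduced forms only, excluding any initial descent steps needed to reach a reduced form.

D = 3996, ⌊√D⌋ = 63
descent: ρ → (-37,0,27)
descent: ρ → (27,54,-10)  [lands on river]
river: ρ → (-10,46,47)
river: ρ → (47,48,-9)
river: ρ → (-9,60,11)
river: ρ → (11,50,-34)
river: ρ → (-34,18,27)
river: ρ → (27,36,-25)
river: ρ → (-25,14,38)
river: ρ → (38,62,-1)
river: ρ → (-1,62,38)
river: ρ → (38,14,-25)
river: ρ → (-25,36,27)
river: ρ → (27,18,-34)
river: ρ → (-34,50,11)
river: ρ → (11,60,-9)
river: ρ → (-9,48,47)
river: ρ → (47,46,-10)
river: ρ → (-10,54,27)
ρ-cycle length = 18 (tail of 2 descent steps not counted)

18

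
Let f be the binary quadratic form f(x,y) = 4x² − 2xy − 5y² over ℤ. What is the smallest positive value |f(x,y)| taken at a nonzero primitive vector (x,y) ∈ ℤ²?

descent: ρ → (-5,2,4)  [lands on river]
river: ρ → (4,6,-3)
river: ρ → (-3,6,4)
river: ρ → (4,2,-5)
river: ρ → (-5,8,1)
river: ρ → (1,8,-5)
closes: descent 1, river 6
min |a| on river = 1

1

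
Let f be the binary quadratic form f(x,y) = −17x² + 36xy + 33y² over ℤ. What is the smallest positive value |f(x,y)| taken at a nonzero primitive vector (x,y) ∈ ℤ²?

river: ρ → (33,30,-20)
river: ρ → (-20,50,13)
river: ρ → (13,54,-12)
river: ρ → (-12,42,37)
river: ρ → (37,32,-17)
river: ρ → (-17,36,33)
closes: descent 0, river 6
min |a| on river = 12

12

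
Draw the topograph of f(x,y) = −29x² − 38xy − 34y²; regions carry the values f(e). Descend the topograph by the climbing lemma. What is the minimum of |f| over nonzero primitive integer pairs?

translate: b→-20 (≡38 mod 58), so (29,38,34)→(29,-20,25)
flip: (29,-20,25)→(25,20,29)
reduced (well bottom): (25,20,29) with a≤c, −a<b≤a
well minimum |f| = |-25| = 25 (negative-definite)

25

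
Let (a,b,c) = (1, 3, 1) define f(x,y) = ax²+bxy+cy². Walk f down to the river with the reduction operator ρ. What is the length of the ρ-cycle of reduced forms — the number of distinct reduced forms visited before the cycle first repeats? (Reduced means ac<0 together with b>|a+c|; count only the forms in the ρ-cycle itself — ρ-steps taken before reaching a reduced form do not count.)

D = 5, ⌊√D⌋ = 2
descent: ρ → (1,1,-1)  [lands on river]
river: ρ → (-1,1,1)
ρ-cycle length = 2 (tail of 1 descent step not counted)

2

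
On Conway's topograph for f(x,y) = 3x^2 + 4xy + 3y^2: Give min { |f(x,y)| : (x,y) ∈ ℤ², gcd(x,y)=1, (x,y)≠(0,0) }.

translate: b→-2 (≡4 mod 6), so (3,4,3)→(3,-2,2)
flip: (3,-2,2)→(2,2,3)
reduced (well bottom): (2,2,3) with a≤c, −a<b≤a
well minimum = a = 2

2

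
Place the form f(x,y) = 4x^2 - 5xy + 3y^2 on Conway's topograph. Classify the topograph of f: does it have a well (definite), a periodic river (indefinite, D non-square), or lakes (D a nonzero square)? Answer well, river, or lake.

D = b²−4ac = (-5)² − 4·4·3 = -23
D < 0 ⇒ definite ⇒ every region one sign ⇒ single well

well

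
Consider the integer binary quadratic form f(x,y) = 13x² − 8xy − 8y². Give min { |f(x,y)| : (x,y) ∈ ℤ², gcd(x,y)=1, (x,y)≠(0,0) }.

descent: ρ → (-8,8,13)  [lands on river]
river: ρ → (13,18,-3)
river: ρ → (-3,18,13)
river: ρ → (13,8,-8)
closes: descent 1, river 4
min |a| on river = 3

3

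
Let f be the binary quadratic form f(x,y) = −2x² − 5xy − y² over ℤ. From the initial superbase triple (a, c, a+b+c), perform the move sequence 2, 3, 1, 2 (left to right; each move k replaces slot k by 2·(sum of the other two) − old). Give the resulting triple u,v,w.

start (-2,-1,-8) = (f(1,0),f(0,1),f(1,1))
replace slot 2: 2·((-2)+(-8)) − (-1) = -19 → (-2,-19,-8)
replace slot 3: 2·((-2)+(-19)) − (-8) = -34 → (-2,-19,-34)
replace slot 1: 2·((-19)+(-34)) − (-2) = -104 → (-104,-19,-34)
replace slot 2: 2·((-104)+(-34)) − (-19) = -257 → (-104,-257,-34)

-104,-257,-34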